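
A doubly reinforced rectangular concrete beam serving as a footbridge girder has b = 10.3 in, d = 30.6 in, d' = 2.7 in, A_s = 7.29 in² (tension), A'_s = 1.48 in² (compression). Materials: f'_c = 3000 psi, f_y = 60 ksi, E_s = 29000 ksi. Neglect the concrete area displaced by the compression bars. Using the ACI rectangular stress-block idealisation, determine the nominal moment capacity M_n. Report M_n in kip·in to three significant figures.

Assume both steels yield.
a = (A_s − A'_s) f_y/(0.85 f'_c b) = (7.29 − 1.48) × 60/(0.85 × 3 × 10.3) = 13.272 in.
c = a/β₁ = 13.272/0.85 = 15.614 in; ε'_s = 0.003(c − d')/c = 0.0025 ≥ ε_y = 0.0021, so the compression steel yields.
M_n = (A_s − A'_s) f_y (d − a/2) + A'_s f_y (d − d') = 348.6 × (30.6 − 6.636) + 88.8 × (30.6 − 2.7) = 8353.9 + 2477.5 = 10831.4 kip·in.

M_n ≈ 10800 kip·in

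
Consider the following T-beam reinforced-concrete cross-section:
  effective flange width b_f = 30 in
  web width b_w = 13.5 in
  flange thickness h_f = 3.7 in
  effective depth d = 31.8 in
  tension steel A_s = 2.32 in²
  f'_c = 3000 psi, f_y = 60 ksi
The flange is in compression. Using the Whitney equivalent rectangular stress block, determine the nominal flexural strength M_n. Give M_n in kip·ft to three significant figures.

M_n ≈ 358 kip·ft

Tension: T = A_s f_y = 2.32 × 60 = 139.2 kips.
Try a within the flange: a = T/(0.85 f'_c b_f) = 139.2/(0.85 × 3 × 30) = 1.820 in.
Since a = 1.820 ≤ h_f = 3.7 in, the stress block lies entirely in the flange; analyse as a rectangular beam of width b_f.
M_n = T(d − a/2) = 139.2 × (31.8 − 0.91) = 4299.9 kip·in.
M_n = 4299.9/12 = 358.33 kip·ft.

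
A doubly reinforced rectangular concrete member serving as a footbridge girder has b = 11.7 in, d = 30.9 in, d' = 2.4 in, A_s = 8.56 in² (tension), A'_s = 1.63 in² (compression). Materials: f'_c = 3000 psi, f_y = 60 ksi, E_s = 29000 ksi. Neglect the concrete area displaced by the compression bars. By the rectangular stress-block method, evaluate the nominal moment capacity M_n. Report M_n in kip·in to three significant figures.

Assume both steels yield.
a = (A_s − A'_s) f_y/(0.85 f'_c b) = (8.56 − 1.63) × 60/(0.85 × 3 × 11.7) = 13.937 in.
c = a/β₁ = 13.937/0.85 = 16.396 in; ε'_s = 0.003(c − d')/c = 0.0026 ≥ ε_y = 0.0021, so the compression steel yields.
M_n = (A_s − A'_s) f_y (d − a/2) + A'_s f_y (d − d') = 415.8 × (30.9 − 6.9685) + 97.8 × (30.9 − 2.4) = 9950.7 + 2787.3 = 12738.0 kip·in.

M_n ≈ 12700 kip·in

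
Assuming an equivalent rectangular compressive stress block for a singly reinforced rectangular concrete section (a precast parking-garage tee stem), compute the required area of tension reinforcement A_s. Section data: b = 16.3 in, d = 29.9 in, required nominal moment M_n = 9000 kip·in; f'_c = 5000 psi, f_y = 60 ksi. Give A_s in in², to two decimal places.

From M_n = 0.85 f'_c a b (d − a/2):
a = d − √(d² − 2M_n/(0.85 f'_c b)) = 29.9 − √(29.9² − 2 × 9000/(0.85 × 5 × 16.3)) = 4.717 in.
A_s = 0.85 f'_c a b / f_y = 0.85 × 5 × 4.717 × 16.3 / 60 = 5.446 in².

A_s ≈ 5.45 in²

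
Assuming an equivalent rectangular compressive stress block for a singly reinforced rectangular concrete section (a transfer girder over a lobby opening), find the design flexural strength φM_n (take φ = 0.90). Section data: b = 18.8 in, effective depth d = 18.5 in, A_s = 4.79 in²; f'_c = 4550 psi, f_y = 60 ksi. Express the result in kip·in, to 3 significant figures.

φM_n ≈ 4270 kip·in

T = A_s f_y = 4.79 × 60 = 287.4 kips.
a = T/(0.85 f'_c b) = 287.4/(0.85 × 4.55 × 18.8) = 3.953 in.
M_n = T(d − a/2) = 287.4 × (18.5 − 1.9765) = 4748.9 kip·in.
φM_n = 0.90 × 4748.9 = 4274.0 kip·in.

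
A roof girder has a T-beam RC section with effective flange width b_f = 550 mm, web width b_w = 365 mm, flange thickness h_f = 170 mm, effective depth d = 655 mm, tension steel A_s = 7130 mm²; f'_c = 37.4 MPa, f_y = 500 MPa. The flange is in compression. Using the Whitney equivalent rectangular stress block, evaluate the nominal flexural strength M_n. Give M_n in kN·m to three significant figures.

M_n ≈ 1970 kN·m

Tension: T = A_s f_y = 7130 × 500 = 3565000 N.
Try a within the flange: a = T/(0.85 f'_c b_f) = 3565000/(0.85 × 37.4 × 550) = 203.89 mm.
a = 203.89 > h_f = 170 mm: the block extends into the web. Split into flange-overhang and web parts.
C_f = 0.85 f'_c (b_f − b_w) h_f = 0.85 × 37.4 × (550 − 365) × 170 = 999796 N.
Remaining web compression depth: a_w = (T − C_f)/(0.85 f'_c b_w) = (3565000 − 999796)/(0.85 × 37.4 × 365) = 221.07 mm.
M_n = C_f(d − h_f/2) + (T − C_f)(d − a_w/2) = 999796 × (655 − 85) + 2565204 × (655 − 110.535) = 569.88 + 1396.66 = 1966.54 × 10⁶ N·mm.
M_n = 1966.54 kN·m.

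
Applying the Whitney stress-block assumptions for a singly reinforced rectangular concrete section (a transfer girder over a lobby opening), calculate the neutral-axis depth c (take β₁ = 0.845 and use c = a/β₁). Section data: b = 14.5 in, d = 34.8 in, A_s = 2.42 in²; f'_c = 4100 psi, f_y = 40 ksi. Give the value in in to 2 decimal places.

c ≈ 2.27 in

T = A_s f_y = 2.42 × 40 = 96.8 kips.
a = T/(0.85 f'_c b) = 96.8/(0.85 × 4.1 × 14.5) = 1.9156 in.
With β₁ = 0.845, c = a/β₁ = 1.9156/0.845 = 2.27 in.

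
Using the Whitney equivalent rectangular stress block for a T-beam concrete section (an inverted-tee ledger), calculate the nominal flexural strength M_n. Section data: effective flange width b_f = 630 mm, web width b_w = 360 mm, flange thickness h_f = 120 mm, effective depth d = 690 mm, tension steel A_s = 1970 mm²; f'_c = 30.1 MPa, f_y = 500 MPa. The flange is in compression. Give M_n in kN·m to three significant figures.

M_n ≈ 650 kN·m

Tension: T = A_s f_y = 1970 × 500 = 985000 N.
Try a within the flange: a = T/(0.85 f'_c b_f) = 985000/(0.85 × 30.1 × 630) = 61.11 mm.
Since a = 61.11 ≤ h_f = 120 mm, the stress block lies entirely in the flange; analyse as a rectangular beam of width b_f.
M_n = T(d − a/2) = 985000 × (690 − 30.555) = 649.55 × 10⁶ N·mm.
M_n = 649.55 kN·m.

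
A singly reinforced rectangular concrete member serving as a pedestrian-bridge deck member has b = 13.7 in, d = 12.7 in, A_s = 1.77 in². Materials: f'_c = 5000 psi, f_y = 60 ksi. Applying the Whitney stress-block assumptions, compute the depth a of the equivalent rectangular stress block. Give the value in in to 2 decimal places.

a ≈ 1.82 in

T = A_s f_y = 1.77 × 60 = 106.2 kips.
a = T/(0.85 f'_c b) = 106.2/(0.85 × 5 × 13.7) = 1.82 in.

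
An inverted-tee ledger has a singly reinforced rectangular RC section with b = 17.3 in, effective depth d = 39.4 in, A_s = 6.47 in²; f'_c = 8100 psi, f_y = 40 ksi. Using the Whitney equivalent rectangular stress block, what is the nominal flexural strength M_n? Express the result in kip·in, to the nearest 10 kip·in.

M_n ≈ 9920 kip·in

T = A_s f_y = 6.47 × 40 = 258.8 kips.
a = T/(0.85 f'_c b) = 258.8/(0.85 × 8.1 × 17.3) = 2.173 in.
M_n = T(d − a/2) = 258.8 × (39.4 − 1.0865) = 9915.5 kip·in.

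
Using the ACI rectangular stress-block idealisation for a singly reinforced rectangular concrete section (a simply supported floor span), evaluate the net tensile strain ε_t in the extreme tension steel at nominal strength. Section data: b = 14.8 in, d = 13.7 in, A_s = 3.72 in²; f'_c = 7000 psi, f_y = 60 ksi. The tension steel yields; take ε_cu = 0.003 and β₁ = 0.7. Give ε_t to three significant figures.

ε_t ≈ 0.00835

a = A_s f_y/(0.85 f'_c b) = 2.535 in.
β₁ = 0.7, so c = a/β₁ = 2.535/0.7 = 3.621 in.
From the linear strain diagram with ε_cu = 0.003: ε_t = 0.003 (d − c)/c = 0.003 × (13.7 − 3.621)/3.621 = 0.00835.
Since ε_t ≥ 0.005, the section is tension-controlled.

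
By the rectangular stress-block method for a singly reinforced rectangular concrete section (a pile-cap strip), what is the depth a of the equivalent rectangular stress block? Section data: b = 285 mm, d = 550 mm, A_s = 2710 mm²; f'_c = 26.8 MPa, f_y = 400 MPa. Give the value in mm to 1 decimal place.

a ≈ 167.0 mm

T = A_s f_y = 2710 × 400 = 1084000 N = 1084 kN.
Setting C = 0.85 f'_c a b equal to T: a = 1084000/(0.85 × 26.8 × 285) = 167.0 mm.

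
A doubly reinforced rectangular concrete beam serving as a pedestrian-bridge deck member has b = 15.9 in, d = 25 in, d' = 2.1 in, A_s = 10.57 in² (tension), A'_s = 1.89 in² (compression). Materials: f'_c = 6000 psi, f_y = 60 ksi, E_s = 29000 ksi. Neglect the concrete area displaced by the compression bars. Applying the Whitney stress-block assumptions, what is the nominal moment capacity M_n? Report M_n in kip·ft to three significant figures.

Assume both steels yield.
a = (A_s − A'_s) f_y/(0.85 f'_c b) = (10.57 − 1.89) × 60/(0.85 × 6 × 15.9) = 6.422 in.
c = a/β₁ = 6.422/0.75 = 8.563 in; ε'_s = 0.003(c − d')/c = 0.0023 ≥ ε_y = 0.0021, so the compression steel yields.
M_n = (A_s − A'_s) f_y (d − a/2) + A'_s f_y (d − d') = 520.8 × (25 − 3.211) + 113.4 × (25 − 2.1) = 11347.7 + 2596.9 = 13944.6 kip·in = 13944.6/12 = 1162.05 kip·ft.

M_n ≈ 1160 kip·ft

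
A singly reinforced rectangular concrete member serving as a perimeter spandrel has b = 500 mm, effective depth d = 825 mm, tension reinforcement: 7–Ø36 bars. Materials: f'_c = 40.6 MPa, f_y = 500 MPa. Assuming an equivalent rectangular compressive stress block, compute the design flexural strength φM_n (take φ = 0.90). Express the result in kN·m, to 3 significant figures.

φM_n ≈ 2310 kN·m

A_s = 7 × 1018 = 7126 mm².
T = A_s f_y = 7126 × 500 = 3563000 N = 3563 kN.
From C = T: a = T/(0.85 f'_c b) = 3563000/(0.85 × 40.6 × 500) = 206.49 mm.
M_n = T(d − a/2) = 3563 kN × (825 − 103.245) mm = 2571.61 kN·m.
φM_n = 0.90 × 2571.61 = 2314.45 kN·m.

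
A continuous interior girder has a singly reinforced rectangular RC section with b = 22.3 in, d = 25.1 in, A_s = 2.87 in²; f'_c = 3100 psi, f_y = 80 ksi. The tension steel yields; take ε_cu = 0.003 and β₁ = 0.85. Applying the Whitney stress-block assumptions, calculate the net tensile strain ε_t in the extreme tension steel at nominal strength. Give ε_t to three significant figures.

a = A_s f_y/(0.85 f'_c b) = 3.907 in.
β₁ = 0.85, so c = a/β₁ = 3.907/0.85 = 4.596 in.
From the linear strain diagram with ε_cu = 0.003: ε_t = 0.003 (d − c)/c = 0.003 × (25.1 − 4.596)/4.596 = 0.0134.
Since ε_t ≥ 0.005, the section is tension-controlled.

ε_t ≈ 0.0134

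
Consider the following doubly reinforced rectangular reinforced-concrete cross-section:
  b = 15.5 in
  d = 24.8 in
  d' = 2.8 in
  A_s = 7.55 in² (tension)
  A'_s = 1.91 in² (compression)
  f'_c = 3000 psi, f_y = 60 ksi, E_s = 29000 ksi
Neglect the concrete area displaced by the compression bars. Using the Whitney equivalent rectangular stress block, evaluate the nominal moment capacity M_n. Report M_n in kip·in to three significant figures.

M_n ≈ 9460 kip·in

Assume both steels yield.
a = (A_s − A'_s) f_y/(0.85 f'_c b) = (7.55 − 1.91) × 60/(0.85 × 3 × 15.5) = 8.562 in.
c = a/β₁ = 8.562/0.85 = 10.073 in; ε'_s = 0.003(c − d')/c = 0.0022 ≥ ε_y = 0.0021, so the compression steel yields.
M_n = (A_s − A'_s) f_y (d − a/2) + A'_s f_y (d − d') = 338.4 × (24.8 − 4.281) + 114.6 × (24.8 − 2.8) = 6943.6 + 2521.2 = 9464.8 kip·in.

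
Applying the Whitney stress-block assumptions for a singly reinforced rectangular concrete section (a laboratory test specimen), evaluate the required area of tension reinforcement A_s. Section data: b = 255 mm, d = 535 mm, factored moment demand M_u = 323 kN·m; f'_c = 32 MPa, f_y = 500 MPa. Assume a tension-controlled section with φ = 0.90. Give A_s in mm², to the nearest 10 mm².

M_n = M_u/φ = 323/0.90 = 358.889 kN·m.
With M_n = 0.85 f'_c a b (d − a/2), solve the quadratic for a:
a = d − √(d² − 2M_n/(0.85 f'_c b)) = 535 − √(535² − 2 × 358.889×10⁶/(0.85 × 32 × 255)) = 107.52 mm.
A_s = 0.85 f'_c a b / f_y = 0.85 × 32 × 107.52 × 255 / 500 = 1491.5 mm².

A_s ≈ 1490 mm²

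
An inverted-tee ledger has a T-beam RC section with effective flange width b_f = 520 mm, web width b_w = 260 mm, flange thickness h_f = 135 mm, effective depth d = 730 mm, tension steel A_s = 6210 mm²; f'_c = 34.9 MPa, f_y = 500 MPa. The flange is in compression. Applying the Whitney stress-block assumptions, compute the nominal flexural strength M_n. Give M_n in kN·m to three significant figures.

M_n ≈ 1920 kN·m

Tension: T = A_s f_y = 6210 × 500 = 3105000 N.
Try a within the flange: a = T/(0.85 f'_c b_f) = 3105000/(0.85 × 34.9 × 520) = 201.29 mm.
a = 201.29 > h_f = 135 mm: the block extends into the web. Split into flange-overhang and web parts.
C_f = 0.85 f'_c (b_f − b_w) h_f = 0.85 × 34.9 × (520 − 260) × 135 = 1041242 N.
Remaining web compression depth: a_w = (T − C_f)/(0.85 f'_c b_w) = (3105000 − 1041242)/(0.85 × 34.9 × 260) = 267.57 mm.
M_n = C_f(d − h_f/2) + (T − C_f)(d − a_w/2) = 1041242 × (730 − 67.5) + 2063758 × (730 − 133.785) = 689.82 + 1230.44 = 1920.26 × 10⁶ N·mm.
M_n = 1920.26 kN·m.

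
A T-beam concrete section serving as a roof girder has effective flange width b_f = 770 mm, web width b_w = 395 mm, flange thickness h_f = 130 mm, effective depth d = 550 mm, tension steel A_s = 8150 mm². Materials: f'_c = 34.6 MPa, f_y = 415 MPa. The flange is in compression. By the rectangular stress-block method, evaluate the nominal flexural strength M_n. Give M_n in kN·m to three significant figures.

M_n ≈ 1600 kN·m

Tension: T = A_s f_y = 8150 × 415 = 3382250 N.
Try a within the flange: a = T/(0.85 f'_c b_f) = 3382250/(0.85 × 34.6 × 770) = 149.36 mm.
a = 149.36 > h_f = 130 mm: the block extends into the web. Split into flange-overhang and web parts.
C_f = 0.85 f'_c (b_f − b_w) h_f = 0.85 × 34.6 × (770 − 395) × 130 = 1433738 N.
Remaining web compression depth: a_w = (T − C_f)/(0.85 f'_c b_w) = (3382250 − 1433738)/(0.85 × 34.6 × 395) = 167.73 mm.
M_n = C_f(d − h_f/2) + (T − C_f)(d − a_w/2) = 1433738 × (550 − 65) + 1948512 × (550 − 83.865) = 695.36 + 908.27 = 1603.63 × 10⁶ N·mm.
M_n = 1603.63 kN·m.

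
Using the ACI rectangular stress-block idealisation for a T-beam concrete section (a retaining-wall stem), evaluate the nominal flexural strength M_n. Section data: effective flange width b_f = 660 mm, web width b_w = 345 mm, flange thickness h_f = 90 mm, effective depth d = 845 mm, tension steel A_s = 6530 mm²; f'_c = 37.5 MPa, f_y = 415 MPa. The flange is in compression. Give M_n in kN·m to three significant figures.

Tension: T = A_s f_y = 6530 × 415 = 2709950 N.
Try a within the flange: a = T/(0.85 f'_c b_f) = 2709950/(0.85 × 37.5 × 660) = 128.82 mm.
a = 128.82 > h_f = 90 mm: the block extends into the web. Split into flange-overhang and web parts.
C_f = 0.85 f'_c (b_f − b_w) h_f = 0.85 × 37.5 × (660 − 345) × 90 = 903656 N.
Remaining web compression depth: a_w = (T − C_f)/(0.85 f'_c b_w) = (2709950 − 903656)/(0.85 × 37.5 × 345) = 164.26 mm.
M_n = C_f(d − h_f/2) + (T − C_f)(d − a_w/2) = 903656 × (845 − 45) + 1806294 × (845 − 82.13) = 722.92 + 1377.97 = 2100.89 × 10⁶ N·mm.
M_n = 2100.89 kN·m.

M_n ≈ 2100 kN·m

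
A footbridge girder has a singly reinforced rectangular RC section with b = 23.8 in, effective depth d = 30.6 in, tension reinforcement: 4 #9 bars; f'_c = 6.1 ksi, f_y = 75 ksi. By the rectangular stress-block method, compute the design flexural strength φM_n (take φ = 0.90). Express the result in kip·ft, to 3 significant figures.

A_s = 4 × 1 = 4 in².
T = A_s f_y = 4 × 75 = 300 kips.
a = T/(0.85 f'_c b) = 300/(0.85 × 6.1 × 23.8) = 2.431 in.
M_n = T(d − a/2) = 300 × (30.6 − 1.2155) = 8815.4 kip·in = 8815.4/12 = 734.62 kip·ft.
φM_n = 0.90 × 734.62 = 661.16 kip·ft.

φM_n ≈ 661 kip·ft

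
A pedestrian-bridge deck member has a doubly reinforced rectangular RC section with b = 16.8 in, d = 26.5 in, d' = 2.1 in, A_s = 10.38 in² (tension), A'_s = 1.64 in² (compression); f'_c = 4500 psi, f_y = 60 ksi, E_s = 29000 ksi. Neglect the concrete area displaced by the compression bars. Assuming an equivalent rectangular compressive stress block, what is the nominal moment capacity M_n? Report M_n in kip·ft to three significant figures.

Assume both steels yield.
a = (A_s − A'_s) f_y/(0.85 f'_c b) = (10.38 − 1.64) × 60/(0.85 × 4.5 × 16.8) = 8.161 in.
c = a/β₁ = 8.161/0.825 = 9.892 in; ε'_s = 0.003(c − d')/c = 0.0024 ≥ ε_y = 0.0021, so the compression steel yields.
M_n = (A_s − A'_s) f_y (d − a/2) + A'_s f_y (d − d') = 524.4 × (26.5 − 4.0805) + 98.4 × (26.5 − 2.1) = 11756.8 + 2401.0 = 14157.8 kip·in = 14157.8/12 = 1179.82 kip·ft.

M_n ≈ 1180 kip·ft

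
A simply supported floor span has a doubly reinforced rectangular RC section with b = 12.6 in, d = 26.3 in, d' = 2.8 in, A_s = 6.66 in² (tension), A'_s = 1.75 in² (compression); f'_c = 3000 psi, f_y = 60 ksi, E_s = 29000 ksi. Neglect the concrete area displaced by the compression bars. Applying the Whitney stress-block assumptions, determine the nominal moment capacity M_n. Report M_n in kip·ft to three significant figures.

Assume both steels yield.
a = (A_s − A'_s) f_y/(0.85 f'_c b) = (6.66 − 1.75) × 60/(0.85 × 3 × 12.6) = 9.169 in.
c = a/β₁ = 9.169/0.85 = 10.787 in; ε'_s = 0.003(c − d')/c = 0.0022 ≥ ε_y = 0.0021, so the compression steel yields.
M_n = (A_s − A'_s) f_y (d − a/2) + A'_s f_y (d − d') = 294.6 × (26.3 − 4.5845) + 105 × (26.3 − 2.8) = 6397.4 + 2467.5 = 8864.9 kip·in = 8864.9/12 = 738.74 kip·ft.

M_n ≈ 739 kip·ft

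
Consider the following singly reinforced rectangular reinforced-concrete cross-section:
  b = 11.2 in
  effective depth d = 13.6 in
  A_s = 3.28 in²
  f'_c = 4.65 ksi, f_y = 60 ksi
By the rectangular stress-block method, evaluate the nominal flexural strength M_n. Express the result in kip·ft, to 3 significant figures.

M_n ≈ 187 kip·ft

T = A_s f_y = 3.28 × 60 = 196.8 kips.
a = T/(0.85 f'_c b) = 196.8/(0.85 × 4.65 × 11.2) = 4.446 in.
M_n = T(d − a/2) = 196.8 × (13.6 − 2.223) = 2239.0 kip·in = 2239.0/12 = 186.58 kip·ft.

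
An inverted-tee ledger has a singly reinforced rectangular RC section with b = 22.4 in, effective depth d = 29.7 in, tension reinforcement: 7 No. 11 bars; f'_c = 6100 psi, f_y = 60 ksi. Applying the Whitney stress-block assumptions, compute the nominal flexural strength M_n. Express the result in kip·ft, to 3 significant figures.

A_s = 7 × 1.56 = 10.92 in².
T = A_s f_y = 10.92 × 60 = 655.2 kips.
a = T/(0.85 f'_c b) = 655.2/(0.85 × 6.1 × 22.4) = 5.641 in.
M_n = T(d − a/2) = 655.2 × (29.7 − 2.8205) = 17611.4 kip·in = 17611.4/12 = 1467.62 kip·ft.

M_n ≈ 1470 kip·ft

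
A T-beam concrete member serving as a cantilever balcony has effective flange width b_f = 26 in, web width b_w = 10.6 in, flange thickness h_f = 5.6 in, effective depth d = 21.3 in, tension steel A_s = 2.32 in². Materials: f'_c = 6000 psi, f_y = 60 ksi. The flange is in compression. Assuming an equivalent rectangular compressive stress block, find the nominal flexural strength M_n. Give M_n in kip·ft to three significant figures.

M_n ≈ 241 kip·ft

Tension: T = A_s f_y = 2.32 × 60 = 139.2 kips.
Try a within the flange: a = T/(0.85 f'_c b_f) = 139.2/(0.85 × 6 × 26) = 1.050 in.
Since a = 1.050 ≤ h_f = 5.6 in, the stress block lies entirely in the flange; analyse as a rectangular beam of width b_f.
M_n = T(d − a/2) = 139.2 × (21.3 − 0.525) = 2891.9 kip·in.
M_n = 2891.9/12 = 240.99 kip·ft.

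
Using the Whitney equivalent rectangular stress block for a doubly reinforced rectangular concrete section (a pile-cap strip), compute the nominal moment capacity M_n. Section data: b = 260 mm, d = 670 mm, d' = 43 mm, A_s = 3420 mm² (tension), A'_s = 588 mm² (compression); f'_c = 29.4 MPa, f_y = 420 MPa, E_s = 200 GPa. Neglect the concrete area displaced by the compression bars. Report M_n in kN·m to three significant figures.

M_n ≈ 843 kN·m

Assume both tension and compression steel yield.
Net tension couple steel: A_s − A'_s = 2832 mm².
a = (A_s − A'_s) f_y / (0.85 f'_c b) = 1189440/(0.85 × 29.4 × 260) = 183.06 mm.
c = a/β₁ = 183.06/0.84 = 217.93 mm; ε'_s = 0.003(c − d')/c = 0.0024 ≥ f_y/E_s = 0.0021, so compression steel does yield.
M_n = (A_s − A'_s) f_y (d − a/2) + A'_s f_y (d − d') = [1189440 × (670 − 91.53) + 246960 × (670 − 43)] × 10⁻⁶ = 688.06 + 154.84 = 842.90 kN·m.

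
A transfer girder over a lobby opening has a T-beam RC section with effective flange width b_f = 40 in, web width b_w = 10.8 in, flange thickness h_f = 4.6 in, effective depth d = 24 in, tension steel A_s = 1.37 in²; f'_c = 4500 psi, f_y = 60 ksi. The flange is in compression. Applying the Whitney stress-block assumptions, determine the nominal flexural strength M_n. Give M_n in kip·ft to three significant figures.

Tension: T = A_s f_y = 1.37 × 60 = 82.2 kips.
Try a within the flange: a = T/(0.85 f'_c b_f) = 82.2/(0.85 × 4.5 × 40) = 0.537 in.
Since a = 0.537 ≤ h_f = 4.6 in, the stress block lies entirely in the flange; analyse as a rectangular beam of width b_f.
M_n = T(d − a/2) = 82.2 × (24 − 0.2685) = 1950.7 kip·in.
M_n = 1950.7/12 = 162.56 kip·ft.

M_n ≈ 163 kip·ft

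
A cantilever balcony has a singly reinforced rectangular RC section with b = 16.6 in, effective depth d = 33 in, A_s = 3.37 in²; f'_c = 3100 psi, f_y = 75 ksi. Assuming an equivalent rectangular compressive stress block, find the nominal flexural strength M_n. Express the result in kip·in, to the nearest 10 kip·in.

M_n ≈ 7610 kip·in

T = A_s f_y = 3.37 × 75 = 252.75 kips.
a = T/(0.85 f'_c b) = 252.75/(0.85 × 3.1 × 16.6) = 5.778 in.
M_n = T(d − a/2) = 252.75 × (33 − 2.889) = 7610.6 kip·in.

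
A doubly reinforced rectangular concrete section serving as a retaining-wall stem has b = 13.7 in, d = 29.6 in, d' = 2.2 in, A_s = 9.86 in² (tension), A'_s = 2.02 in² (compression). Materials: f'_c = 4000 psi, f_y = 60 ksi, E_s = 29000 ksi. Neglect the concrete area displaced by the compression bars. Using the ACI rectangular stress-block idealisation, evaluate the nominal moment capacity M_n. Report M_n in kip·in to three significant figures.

M_n ≈ 14900 kip·in

Assume both steels yield.
a = (A_s − A'_s) f_y/(0.85 f'_c b) = (9.86 − 2.02) × 60/(0.85 × 4 × 13.7) = 10.099 in.
c = a/β₁ = 10.099/0.85 = 11.881 in; ε'_s = 0.003(c − d')/c = 0.0024 ≥ ε_y = 0.0021, so the compression steel yields.
M_n = (A_s − A'_s) f_y (d − a/2) + A'_s f_y (d − d') = 470.4 × (29.6 − 5.0495) + 121.2 × (29.6 − 2.2) = 11548.6 + 3320.9 = 14869.5 kip·in.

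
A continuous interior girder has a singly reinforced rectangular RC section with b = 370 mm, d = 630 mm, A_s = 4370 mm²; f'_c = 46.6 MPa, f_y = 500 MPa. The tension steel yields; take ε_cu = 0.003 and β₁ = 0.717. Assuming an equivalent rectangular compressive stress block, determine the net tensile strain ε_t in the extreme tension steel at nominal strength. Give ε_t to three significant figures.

a = A_s f_y/(0.85 f'_c b) = 149.09 mm.
β₁ = 0.717, so c = a/β₁ = 149.09/0.717 = 207.94 mm.
From the linear strain diagram with ε_cu = 0.003: ε_t = 0.003 (d − c)/c = 0.003 × (630 − 207.94)/207.94 = 0.00609.
Since ε_t ≥ 0.005, the section is tension-controlled.

ε_t ≈ 0.00609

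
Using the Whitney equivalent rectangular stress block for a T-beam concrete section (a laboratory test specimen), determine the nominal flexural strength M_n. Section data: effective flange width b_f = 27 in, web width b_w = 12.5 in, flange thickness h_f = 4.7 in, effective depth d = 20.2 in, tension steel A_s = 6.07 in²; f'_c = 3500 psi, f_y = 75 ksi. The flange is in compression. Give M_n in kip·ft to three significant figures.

Tension: T = A_s f_y = 6.07 × 75 = 455.25 kips.
Try a within the flange: a = T/(0.85 f'_c b_f) = 455.25/(0.85 × 3.5 × 27) = 5.668 in.
a = 5.668 > h_f = 4.7 in: the block extends into the web. Split into flange-overhang and web parts.
C_f = 0.85 f'_c (b_f − b_w) h_f = 0.85 × 3.5 × (27 − 12.5) × 4.7 = 202.7 kips.
Remaining web compression depth: a_w = (T − C_f)/(0.85 f'_c b_w) = (455.25 − 202.7)/(0.85 × 3.5 × 12.5) = 6.791 in.
M_n = C_f(d − h_f/2) + (T − C_f)(d − a_w/2) = 202.7 × (20.2 − 2.35) + 252.55 × (20.2 − 3.3955) = 3618.2 + 4244.0 = 7862.2 kip·in.
M_n = 7862.2/12 = 655.18 kip·ft.

M_n ≈ 655 kip·ft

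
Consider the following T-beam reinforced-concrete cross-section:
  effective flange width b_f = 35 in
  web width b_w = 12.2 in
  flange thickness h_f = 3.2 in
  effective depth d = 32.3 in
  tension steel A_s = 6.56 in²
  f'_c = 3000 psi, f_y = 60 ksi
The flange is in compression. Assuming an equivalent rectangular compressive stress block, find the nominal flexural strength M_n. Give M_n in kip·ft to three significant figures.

M_n ≈ 977 kip·ft

Tension: T = A_s f_y = 6.56 × 60 = 393.6 kips.
Try a within the flange: a = T/(0.85 f'_c b_f) = 393.6/(0.85 × 3 × 35) = 4.410 in.
a = 4.410 > h_f = 3.2 in: the block extends into the web. Split into flange-overhang and web parts.
C_f = 0.85 f'_c (b_f − b_w) h_f = 0.85 × 3 × (35 − 12.2) × 3.2 = 186.0 kips.
Remaining web compression depth: a_w = (T − C_f)/(0.85 f'_c b_w) = (393.6 − 186.0)/(0.85 × 3 × 12.2) = 6.673 in.
M_n = C_f(d − h_f/2) + (T − C_f)(d − a_w/2) = 186.0 × (32.3 − 1.6) + 207.6 × (32.3 − 3.3365) = 5710.2 + 6012.8 = 11723.0 kip·in.
M_n = 11723.0/12 = 976.92 kip·ft.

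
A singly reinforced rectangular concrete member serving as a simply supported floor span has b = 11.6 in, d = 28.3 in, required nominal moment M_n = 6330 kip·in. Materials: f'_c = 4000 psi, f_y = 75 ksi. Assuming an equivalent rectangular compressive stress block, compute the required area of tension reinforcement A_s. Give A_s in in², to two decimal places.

From M_n = 0.85 f'_c a b (d − a/2):
a = d − √(d² − 2M_n/(0.85 f'_c b)) = 28.3 − √(28.3² − 2 × 6330/(0.85 × 4 × 11.6)) = 6.393 in.
A_s = 0.85 f'_c a b / f_y = 0.85 × 4 × 6.393 × 11.6 / 75 = 3.362 in².

A_s ≈ 3.36 in²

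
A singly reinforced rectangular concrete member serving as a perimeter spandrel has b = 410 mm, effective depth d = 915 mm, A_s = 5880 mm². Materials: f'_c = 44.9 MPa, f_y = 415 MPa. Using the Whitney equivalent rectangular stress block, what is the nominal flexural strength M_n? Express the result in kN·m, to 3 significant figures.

M_n ≈ 2040 kN·m

T = A_s f_y = 5880 × 415 = 2440200 N = 2440.2 kN.
From C = T: a = T/(0.85 f'_c b) = 2440200/(0.85 × 44.9 × 410) = 155.95 mm.
M_n = T(d − a/2) = 2440.2 kN × (915 − 77.975) mm = 2042.51 kN·m.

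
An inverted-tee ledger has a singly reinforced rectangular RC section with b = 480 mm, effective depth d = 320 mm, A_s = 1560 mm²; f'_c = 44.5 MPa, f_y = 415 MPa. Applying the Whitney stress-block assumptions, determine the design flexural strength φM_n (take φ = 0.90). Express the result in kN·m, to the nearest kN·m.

T = A_s f_y = 1560 × 415 = 647400 N = 647.4 kN.
From C = T: a = T/(0.85 f'_c b) = 647400/(0.85 × 44.5 × 480) = 35.66 mm.
M_n = T(d − a/2) = 647.4 kN × (320 − 17.83) mm = 195.62 kN·m.
φM_n = 0.90 × 195.62 = 176.06 kN·m.

φM_n ≈ 176 kN·m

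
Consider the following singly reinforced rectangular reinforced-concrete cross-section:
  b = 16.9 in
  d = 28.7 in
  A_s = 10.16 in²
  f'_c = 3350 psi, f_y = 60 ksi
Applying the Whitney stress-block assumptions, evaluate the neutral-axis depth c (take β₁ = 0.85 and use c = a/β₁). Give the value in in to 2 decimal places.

T = A_s f_y = 10.16 × 60 = 609.6 kips.
a = T/(0.85 f'_c b) = 609.6/(0.85 × 3.35 × 16.9) = 12.6676 in.
With β₁ = 0.85, c = a/β₁ = 12.6676/0.85 = 14.90 in.

c ≈ 14.90 in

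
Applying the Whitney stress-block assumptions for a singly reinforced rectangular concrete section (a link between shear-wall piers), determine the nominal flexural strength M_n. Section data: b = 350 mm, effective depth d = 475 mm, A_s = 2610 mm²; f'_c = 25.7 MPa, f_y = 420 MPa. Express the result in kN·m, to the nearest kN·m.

T = A_s f_y = 2610 × 420 = 1096200 N = 1096.2 kN.
From C = T: a = T/(0.85 f'_c b) = 1096200/(0.85 × 25.7 × 350) = 143.37 mm.
M_n = T(d − a/2) = 1096.2 kN × (475 − 71.685) mm = 442.11 kN·m.

M_n ≈ 442 kN·m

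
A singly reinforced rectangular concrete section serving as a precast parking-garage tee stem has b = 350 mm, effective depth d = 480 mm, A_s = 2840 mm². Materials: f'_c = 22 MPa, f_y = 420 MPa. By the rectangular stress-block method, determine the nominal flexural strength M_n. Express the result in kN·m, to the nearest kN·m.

M_n ≈ 464 kN·m

T = A_s f_y = 2840 × 420 = 1192800 N = 1192.8 kN.
From C = T: a = T/(0.85 f'_c b) = 1192800/(0.85 × 22 × 350) = 182.25 mm.
M_n = T(d − a/2) = 1192.8 kN × (480 − 91.125) mm = 463.85 kN·m.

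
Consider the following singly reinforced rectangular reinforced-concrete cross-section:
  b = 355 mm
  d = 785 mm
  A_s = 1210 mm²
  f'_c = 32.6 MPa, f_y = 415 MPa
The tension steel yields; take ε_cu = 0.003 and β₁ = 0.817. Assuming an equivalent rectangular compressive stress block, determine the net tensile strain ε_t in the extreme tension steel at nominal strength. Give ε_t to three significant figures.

ε_t ≈ 0.0347

a = A_s f_y/(0.85 f'_c b) = 51.05 mm.
β₁ = 0.817, so c = a/β₁ = 51.05/0.817 = 62.48 mm.
From the linear strain diagram with ε_cu = 0.003: ε_t = 0.003 (d − c)/c = 0.003 × (785 − 62.48)/62.48 = 0.0347.
Since ε_t ≥ 0.005, the section is tension-controlled.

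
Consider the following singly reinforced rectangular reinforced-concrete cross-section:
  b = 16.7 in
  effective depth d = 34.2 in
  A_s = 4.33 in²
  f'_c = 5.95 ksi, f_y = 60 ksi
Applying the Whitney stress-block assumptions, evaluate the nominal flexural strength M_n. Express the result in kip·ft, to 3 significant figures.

T = A_s f_y = 4.33 × 60 = 259.8 kips.
a = T/(0.85 f'_c b) = 259.8/(0.85 × 5.95 × 16.7) = 3.076 in.
M_n = T(d − a/2) = 259.8 × (34.2 − 1.538) = 8485.6 kip·in = 8485.6/12 = 707.13 kip·ft.

M_n ≈ 707 kip·ft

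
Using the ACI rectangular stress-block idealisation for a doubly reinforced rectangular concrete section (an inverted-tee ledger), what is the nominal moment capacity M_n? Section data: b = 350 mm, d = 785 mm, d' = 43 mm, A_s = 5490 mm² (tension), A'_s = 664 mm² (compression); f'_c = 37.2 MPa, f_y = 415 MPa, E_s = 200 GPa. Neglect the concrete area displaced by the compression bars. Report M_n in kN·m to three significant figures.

Assume both tension and compression steel yield.
Net tension couple steel: A_s − A'_s = 4826 mm².
a = (A_s − A'_s) f_y / (0.85 f'_c b) = 2002790/(0.85 × 37.2 × 350) = 180.97 mm.
c = a/β₁ = 180.97/0.784 = 230.83 mm; ε'_s = 0.003(c − d')/c = 0.0024 ≥ f_y/E_s = 0.0021, so compression steel does yield.
M_n = (A_s − A'_s) f_y (d − a/2) + A'_s f_y (d − d') = [2002790 × (785 − 90.485) + 275560 × (785 − 43)] × 10⁻⁶ = 1390.97 + 204.47 = 1595.44 kN·m.

M_n ≈ 1600 kN·m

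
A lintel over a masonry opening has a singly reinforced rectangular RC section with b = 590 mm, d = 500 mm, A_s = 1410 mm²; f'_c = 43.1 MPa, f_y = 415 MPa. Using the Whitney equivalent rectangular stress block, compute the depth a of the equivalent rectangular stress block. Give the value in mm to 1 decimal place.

T = A_s f_y = 1410 × 415 = 585150 N = 585.15 kN.
Setting C = 0.85 f'_c a b equal to T: a = 585150/(0.85 × 43.1 × 590) = 27.1 mm.

a ≈ 27.1 mm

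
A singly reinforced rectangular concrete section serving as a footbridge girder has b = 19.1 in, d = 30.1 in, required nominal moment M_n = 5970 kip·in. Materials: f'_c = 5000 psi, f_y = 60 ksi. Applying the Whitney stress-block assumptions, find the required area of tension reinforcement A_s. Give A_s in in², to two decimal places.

From M_n = 0.85 f'_c a b (d − a/2):
a = d − √(d² − 2M_n/(0.85 f'_c b)) = 30.1 − √(30.1² − 2 × 5970/(0.85 × 5 × 19.1)) = 2.551 in.
A_s = 0.85 f'_c a b / f_y = 0.85 × 5 × 2.551 × 19.1 / 60 = 3.451 in².

A_s ≈ 3.45 in²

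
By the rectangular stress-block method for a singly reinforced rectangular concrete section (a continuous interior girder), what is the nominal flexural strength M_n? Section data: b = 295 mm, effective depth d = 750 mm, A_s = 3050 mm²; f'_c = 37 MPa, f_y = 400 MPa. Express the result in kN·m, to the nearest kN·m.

T = A_s f_y = 3050 × 400 = 1220000 N = 1220 kN.
From C = T: a = T/(0.85 f'_c b) = 1220000/(0.85 × 37 × 295) = 131.50 mm.
M_n = T(d − a/2) = 1220 kN × (750 − 65.75) mm = 834.79 kN·m.

M_n ≈ 835 kN·m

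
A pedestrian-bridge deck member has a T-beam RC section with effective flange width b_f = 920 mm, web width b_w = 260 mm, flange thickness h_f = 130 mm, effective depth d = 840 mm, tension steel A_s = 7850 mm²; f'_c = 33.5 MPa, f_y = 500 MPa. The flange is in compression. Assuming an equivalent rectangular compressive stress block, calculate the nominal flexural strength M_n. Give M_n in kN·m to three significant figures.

M_n ≈ 2990 kN·m

Tension: T = A_s f_y = 7850 × 500 = 3925000 N.
Try a within the flange: a = T/(0.85 f'_c b_f) = 3925000/(0.85 × 33.5 × 920) = 149.83 mm.
a = 149.83 > h_f = 130 mm: the block extends into the web. Split into flange-overhang and web parts.
C_f = 0.85 f'_c (b_f − b_w) h_f = 0.85 × 33.5 × (920 − 260) × 130 = 2443155 N.
Remaining web compression depth: a_w = (T − C_f)/(0.85 f'_c b_w) = (3925000 − 2443155)/(0.85 × 33.5 × 260) = 200.15 mm.
M_n = C_f(d − h_f/2) + (T − C_f)(d − a_w/2) = 2443155 × (840 − 65) + 1481845 × (840 − 100.075) = 1893.45 + 1096.45 = 2989.90 × 10⁶ N·mm.
M_n = 2989.90 kN·m.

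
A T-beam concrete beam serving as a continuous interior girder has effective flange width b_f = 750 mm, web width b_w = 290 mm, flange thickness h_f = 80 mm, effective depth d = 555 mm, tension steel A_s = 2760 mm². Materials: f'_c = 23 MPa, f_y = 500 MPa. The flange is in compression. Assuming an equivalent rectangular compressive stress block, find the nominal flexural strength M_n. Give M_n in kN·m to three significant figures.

M_n ≈ 699 kN·m

Tension: T = A_s f_y = 2760 × 500 = 1380000 N.
Try a within the flange: a = T/(0.85 f'_c b_f) = 1380000/(0.85 × 23 × 750) = 94.12 mm.
a = 94.12 > h_f = 80 mm: the block extends into the web. Split into flange-overhang and web parts.
C_f = 0.85 f'_c (b_f − b_w) h_f = 0.85 × 23 × (750 − 290) × 80 = 719440 N.
Remaining web compression depth: a_w = (T − C_f)/(0.85 f'_c b_w) = (1380000 − 719440)/(0.85 × 23 × 290) = 116.51 mm.
M_n = C_f(d − h_f/2) + (T − C_f)(d − a_w/2) = 719440 × (555 − 40) + 660560 × (555 − 58.255) = 370.51 + 328.13 = 698.64 × 10⁶ N·mm.
M_n = 698.64 kN·m.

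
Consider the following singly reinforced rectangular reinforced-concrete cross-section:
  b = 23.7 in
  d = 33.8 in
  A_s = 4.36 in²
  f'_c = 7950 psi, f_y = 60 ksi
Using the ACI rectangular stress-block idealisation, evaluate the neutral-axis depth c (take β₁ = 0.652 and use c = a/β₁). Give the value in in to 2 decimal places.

T = A_s f_y = 4.36 × 60 = 261.6 kips.
a = T/(0.85 f'_c b) = 261.6/(0.85 × 7.95 × 23.7) = 1.6334 in.
With β₁ = 0.652, c = a/β₁ = 1.6334/0.652 = 2.51 in.

c ≈ 2.51 in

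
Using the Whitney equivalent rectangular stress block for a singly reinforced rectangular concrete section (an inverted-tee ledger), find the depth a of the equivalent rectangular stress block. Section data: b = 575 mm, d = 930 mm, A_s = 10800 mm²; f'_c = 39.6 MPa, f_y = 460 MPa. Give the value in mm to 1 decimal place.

T = A_s f_y = 10800 × 460 = 4968000 N = 4968 kN.
Setting C = 0.85 f'_c a b equal to T: a = 4968000/(0.85 × 39.6 × 575) = 256.7 mm.

a ≈ 256.7 mm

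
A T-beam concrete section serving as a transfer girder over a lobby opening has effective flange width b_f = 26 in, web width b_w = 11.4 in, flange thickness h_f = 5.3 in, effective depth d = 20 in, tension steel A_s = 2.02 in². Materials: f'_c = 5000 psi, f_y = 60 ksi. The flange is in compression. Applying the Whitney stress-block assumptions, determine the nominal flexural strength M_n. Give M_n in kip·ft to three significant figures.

Tension: T = A_s f_y = 2.02 × 60 = 121.2 kips.
Try a within the flange: a = T/(0.85 f'_c b_f) = 121.2/(0.85 × 5 × 26) = 1.097 in.
Since a = 1.097 ≤ h_f = 5.3 in, the stress block lies entirely in the flange; analyse as a rectangular beam of width b_f.
M_n = T(d − a/2) = 121.2 × (20 − 0.5485) = 2357.5 kip·in.
M_n = 2357.5/12 = 196.46 kip·ft.

M_n ≈ 196 kip·ft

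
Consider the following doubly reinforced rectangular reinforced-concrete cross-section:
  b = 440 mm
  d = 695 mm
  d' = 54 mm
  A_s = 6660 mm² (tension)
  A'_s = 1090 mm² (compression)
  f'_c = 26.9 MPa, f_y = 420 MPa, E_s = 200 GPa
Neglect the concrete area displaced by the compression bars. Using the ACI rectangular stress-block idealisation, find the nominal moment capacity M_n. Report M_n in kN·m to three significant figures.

Assume both tension and compression steel yield.
Net tension couple steel: A_s − A'_s = 5570 mm².
a = (A_s − A'_s) f_y / (0.85 f'_c b) = 2339400/(0.85 × 26.9 × 440) = 232.53 mm.
c = a/β₁ = 232.53/0.85 = 273.56 mm; ε'_s = 0.003(c − d')/c = 0.0024 ≥ f_y/E_s = 0.0021, so compression steel does yield.
M_n = (A_s − A'_s) f_y (d − a/2) + A'_s f_y (d − d') = [2339400 × (695 − 116.265) + 457800 × (695 − 54)] × 10⁻⁶ = 1353.89 + 293.45 = 1647.34 kN·m.

M_n ≈ 1650 kN·m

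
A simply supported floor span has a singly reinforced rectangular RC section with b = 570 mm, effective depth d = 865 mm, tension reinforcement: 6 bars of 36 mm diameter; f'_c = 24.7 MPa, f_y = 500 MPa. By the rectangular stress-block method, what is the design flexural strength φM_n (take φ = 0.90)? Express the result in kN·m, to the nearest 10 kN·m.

φM_n ≈ 2030 kN·m

A_s = 6 × 1018 = 6108 mm².
T = A_s f_y = 6108 × 500 = 3054000 N = 3054 kN.
From C = T: a = T/(0.85 f'_c b) = 3054000/(0.85 × 24.7 × 570) = 255.20 mm.
M_n = T(d − a/2) = 3054 kN × (865 − 127.6) mm = 2252.02 kN·m.
φM_n = 0.90 × 2252.02 = 2026.82 kN·m.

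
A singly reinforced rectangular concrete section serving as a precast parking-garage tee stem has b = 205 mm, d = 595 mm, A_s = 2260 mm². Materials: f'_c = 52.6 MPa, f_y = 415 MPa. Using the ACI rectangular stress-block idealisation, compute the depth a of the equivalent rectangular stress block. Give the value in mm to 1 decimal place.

T = A_s f_y = 2260 × 415 = 937900 N = 937.9 kN.
Setting C = 0.85 f'_c a b equal to T: a = 937900/(0.85 × 52.6 × 205) = 102.3 mm.

a ≈ 102.3 mm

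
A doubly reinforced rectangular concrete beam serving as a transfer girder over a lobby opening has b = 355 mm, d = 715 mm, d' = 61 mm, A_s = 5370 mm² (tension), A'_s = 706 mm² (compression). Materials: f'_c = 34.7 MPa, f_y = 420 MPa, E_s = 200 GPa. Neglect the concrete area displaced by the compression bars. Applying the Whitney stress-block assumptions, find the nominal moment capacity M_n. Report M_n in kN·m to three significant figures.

M_n ≈ 1410 kN·m

Assume both tension and compression steel yield.
Net tension couple steel: A_s − A'_s = 4664 mm².
a = (A_s − A'_s) f_y / (0.85 f'_c b) = 1958880/(0.85 × 34.7 × 355) = 187.08 mm.
c = a/β₁ = 187.08/0.802 = 233.27 mm; ε'_s = 0.003(c − d')/c = 0.0022 ≥ f_y/E_s = 0.0021, so compression steel does yield.
M_n = (A_s − A'_s) f_y (d − a/2) + A'_s f_y (d − d') = [1958880 × (715 − 93.54) + 296520 × (715 − 61)] × 10⁻⁶ = 1217.37 + 193.92 = 1411.29 kN·m.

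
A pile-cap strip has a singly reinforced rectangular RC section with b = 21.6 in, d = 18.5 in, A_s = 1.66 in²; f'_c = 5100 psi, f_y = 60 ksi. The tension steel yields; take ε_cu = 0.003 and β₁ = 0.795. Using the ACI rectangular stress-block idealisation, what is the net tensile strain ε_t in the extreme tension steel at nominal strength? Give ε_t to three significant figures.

ε_t ≈ 0.0385

a = A_s f_y/(0.85 f'_c b) = 1.064 in.
β₁ = 0.795, so c = a/β₁ = 1.064/0.795 = 1.338 in.
From the linear strain diagram with ε_cu = 0.003: ε_t = 0.003 (d − c)/c = 0.003 × (18.5 − 1.338)/1.338 = 0.0385.
Since ε_t ≥ 0.005, the section is tension-controlled.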